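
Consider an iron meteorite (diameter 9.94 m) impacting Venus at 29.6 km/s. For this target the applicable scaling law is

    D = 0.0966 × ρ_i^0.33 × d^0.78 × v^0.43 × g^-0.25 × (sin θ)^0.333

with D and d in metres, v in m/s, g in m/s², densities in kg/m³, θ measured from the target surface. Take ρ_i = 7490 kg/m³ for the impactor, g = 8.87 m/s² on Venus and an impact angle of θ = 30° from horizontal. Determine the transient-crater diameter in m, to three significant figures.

In SI units: v = 29600 m/s.
ρ_i^0.33 = 7490^0.33 = 18.99
d^0.78 = 9.94^0.78 = 5.997
v^0.43 = 29600^0.43 = 83.69
g^-0.25 = 8.87^-0.25 = 0.5795
(sin 30°)^0.333 = 0.5000^0.333 = 0.7939
D = 0.0966 × 18.99 × 5.997 × 83.69 × 0.5795 × 0.7939 = 423.6 m

D ≈ 424 m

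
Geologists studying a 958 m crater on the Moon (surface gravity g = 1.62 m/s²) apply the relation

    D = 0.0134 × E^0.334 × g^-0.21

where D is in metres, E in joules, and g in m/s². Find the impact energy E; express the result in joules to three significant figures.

Rearranging: E = [D / (0.0134 · g^-0.21)]^(1/0.334).
g^-0.21 = 1.62^-0.21 = 0.9037
D / (0.0134 × 0.9037) = 958 / (0.01211) = 7.911 × 10^4
E = (7.911 × 10^4)^2.994 = 4.627 × 10^14 J

E ≈ 4.63 × 10^14 J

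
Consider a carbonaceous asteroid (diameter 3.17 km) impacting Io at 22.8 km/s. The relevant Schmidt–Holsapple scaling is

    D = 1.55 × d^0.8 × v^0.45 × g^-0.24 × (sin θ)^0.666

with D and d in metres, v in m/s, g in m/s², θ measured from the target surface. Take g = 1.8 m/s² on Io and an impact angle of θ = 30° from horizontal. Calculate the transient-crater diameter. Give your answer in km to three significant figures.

D ≈ 49.0 km

In SI units: d = 3170 m, v = 22800 m/s.
d^0.8 = 3170^0.8 = 632.2
v^0.45 = 22800^0.45 = 91.43
g^-0.24 = 1.8^-0.24 = 0.8684
(sin 30°)^0.666 = 0.5000^0.666 = 0.6303
D = 1.55 × 632.2 × 91.43 × 0.8684 × 0.6303 = 49039 m
   = 49.04 km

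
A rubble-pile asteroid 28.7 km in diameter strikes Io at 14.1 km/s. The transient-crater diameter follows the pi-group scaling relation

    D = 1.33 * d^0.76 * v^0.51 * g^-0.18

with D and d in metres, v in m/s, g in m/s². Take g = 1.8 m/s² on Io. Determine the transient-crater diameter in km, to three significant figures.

In SI units: d = 28700 m, v = 14100 m/s.
d^0.76 = 28700^0.76 = 2443
v^0.51 = 14100^0.51 = 130.6
g^-0.18 = 1.8^-0.18 = 0.8996
D = 1.33 × 2443 × 130.6 × 0.8996 = 3.817 × 10^5 m
   = 381.7 km

D ≈ 382 km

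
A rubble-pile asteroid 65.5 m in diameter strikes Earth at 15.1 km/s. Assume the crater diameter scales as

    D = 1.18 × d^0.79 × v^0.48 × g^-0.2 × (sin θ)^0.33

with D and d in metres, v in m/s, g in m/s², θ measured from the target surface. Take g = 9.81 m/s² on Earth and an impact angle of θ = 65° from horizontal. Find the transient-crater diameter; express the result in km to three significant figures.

D ≈ 2.00 km

In SI units: v = 15100 m/s.
d^0.79 = 65.5^0.79 = 27.22
v^0.48 = 15100^0.48 = 101.4
g^-0.2 = 9.81^-0.2 = 0.6334
(sin 65°)^0.33 = 0.9063^0.33 = 0.9681
D = 1.18 × 27.22 × 101.4 × 0.6334 × 0.9681 = 1997 m
   = 1.997 km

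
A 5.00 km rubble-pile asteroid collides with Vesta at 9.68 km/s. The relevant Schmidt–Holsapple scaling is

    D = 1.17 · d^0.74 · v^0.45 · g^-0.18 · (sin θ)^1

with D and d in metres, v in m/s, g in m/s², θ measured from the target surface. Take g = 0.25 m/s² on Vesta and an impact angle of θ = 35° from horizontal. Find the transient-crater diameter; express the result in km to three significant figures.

D ≈ 29.2 km

In SI units: d = 5000 m, v = 9680 m/s.
d^0.74 = 5000^0.74 = 546.1
v^0.45 = 9680^0.45 = 62.18
g^-0.18 = 0.25^-0.18 = 1.283
(sin 35°)^1 = 0.5736^1 = 0.5736
D = 1.17 × 546.1 × 62.18 × 1.283 × 0.5736 = 29238 m
   = 29.24 km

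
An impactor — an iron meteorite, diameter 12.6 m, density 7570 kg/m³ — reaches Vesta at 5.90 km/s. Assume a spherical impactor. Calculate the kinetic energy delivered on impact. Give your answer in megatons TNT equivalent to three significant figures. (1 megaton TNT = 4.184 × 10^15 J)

v = 5900 m/s.
Mass m = (π/6) ρ d³ = (π/6) × 7570 × (12.6)³ = 7.929 × 10^6 kg
E = ½ m v² = 0.5 × 7.929 × 10^6 × (5900)² = 1.380 × 10^14 J
   = 1.380 × 10^14 / 4.184×10^15 = 0.03298 Mt

E ≈ 0.0330 Mt TNT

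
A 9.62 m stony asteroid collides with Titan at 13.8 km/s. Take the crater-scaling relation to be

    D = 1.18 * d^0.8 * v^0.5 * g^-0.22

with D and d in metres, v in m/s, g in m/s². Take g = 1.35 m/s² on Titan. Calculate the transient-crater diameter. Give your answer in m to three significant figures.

In SI units: v = 13800 m/s.
d^0.8 = 9.62^0.8 = 6.117
v^0.5 = 13800^0.5 = 117.5
g^-0.22 = 1.35^-0.22 = 0.9361
D = 1.18 × 6.117 × 117.5 × 0.9361 = 793.9 m

D ≈ 794 m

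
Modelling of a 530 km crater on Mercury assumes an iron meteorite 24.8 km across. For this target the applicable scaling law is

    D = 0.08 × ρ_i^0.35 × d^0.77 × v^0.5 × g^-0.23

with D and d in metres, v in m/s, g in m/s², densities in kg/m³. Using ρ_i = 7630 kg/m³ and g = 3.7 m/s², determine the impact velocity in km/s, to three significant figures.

v ≈ 26.2 km/s

Rearranging for v: v = [D / (0.08 · 7630^0.35 · 24800^0.77 · 3.7^-0.23)]^(1/0.5).
D = 530000 m.
7630^0.35 = 22.85
24800^0.77 = 2420
3.7^-0.23 = 0.7401
Denominator = 0.08 × 22.85 × 2420 × 0.7401 = 3274
D / 3274 = 530000 / 3274 = 161.9
v = 161.9^(1/0.5) = 161.9^2 = 26212 m/s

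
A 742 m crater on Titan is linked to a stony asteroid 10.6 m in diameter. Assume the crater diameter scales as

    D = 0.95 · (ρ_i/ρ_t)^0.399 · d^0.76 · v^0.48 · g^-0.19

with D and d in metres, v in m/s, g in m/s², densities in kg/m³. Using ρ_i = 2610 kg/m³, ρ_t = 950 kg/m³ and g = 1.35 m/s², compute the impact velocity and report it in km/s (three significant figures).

Rearranging for v: v = [D / (0.95 · (2610/950)^0.399 · 10.6^0.76 · 1.35^-0.19)]^(1/0.48).
(2610/950)^0.399 = 1.497
10.6^0.76 = 6.015
1.35^-0.19 = 0.9446
Denominator = 0.95 × 1.497 × 6.015 × 0.9446 = 8.080
D / 8.080 = 742 / 8.080 = 91.83
v = 91.83^(1/0.48) = 91.83^2.0833 = 12288 m/s

v ≈ 12.3 km/s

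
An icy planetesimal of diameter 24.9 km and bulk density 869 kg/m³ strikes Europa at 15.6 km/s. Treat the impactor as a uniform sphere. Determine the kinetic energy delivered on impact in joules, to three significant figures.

d = 24900 m; v = 15600 m/s.
Mass m = (π/6) ρ d³ = (π/6) × 869 × (24900)³ = 7.025 × 10^15 kg
E = ½ m v² = 0.5 × 7.025 × 10^15 × (15600)² = 8.548 × 10^23 J

E ≈ 8.55 × 10^23 J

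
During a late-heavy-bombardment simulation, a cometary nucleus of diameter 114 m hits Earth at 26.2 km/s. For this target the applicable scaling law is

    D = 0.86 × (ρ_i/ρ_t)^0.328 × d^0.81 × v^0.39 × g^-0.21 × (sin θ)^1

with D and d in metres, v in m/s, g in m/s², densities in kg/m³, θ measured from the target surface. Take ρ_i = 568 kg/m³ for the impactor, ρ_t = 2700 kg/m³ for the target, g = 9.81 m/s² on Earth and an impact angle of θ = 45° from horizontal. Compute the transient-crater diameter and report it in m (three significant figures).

D ≈ 553 m

In SI units: v = 26200 m/s.
(ρ_i/ρ_t)^0.328 = (568/2700)^0.328 = 0.5997
d^0.81 = 114^0.81 = 46.35
v^0.39 = 26200^0.39 = 52.86
g^-0.21 = 9.81^-0.21 = 0.6191
(sin 45°)^1 = 0.7071^1 = 0.7071
D = 0.86 × 0.5997 × 46.35 × 52.86 × 0.6191 × 0.7071 = 553.2 m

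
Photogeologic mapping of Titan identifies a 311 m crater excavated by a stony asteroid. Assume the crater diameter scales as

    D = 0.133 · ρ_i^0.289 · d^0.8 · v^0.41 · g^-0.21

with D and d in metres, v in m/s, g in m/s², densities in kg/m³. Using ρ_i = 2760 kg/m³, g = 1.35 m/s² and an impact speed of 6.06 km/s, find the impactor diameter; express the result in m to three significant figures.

d ≈ 11.6 m

Rearranging for d: d = [D / (0.133 · 2760^0.289 · 6060^0.41 · 1.35^-0.21)]^(1/0.8).
2760^0.289 = 9.872
6060^0.41 = 35.55
1.35^-0.21 = 0.9389
Denominator = 0.133 × 9.872 × 35.55 × 0.9389 = 43.82
D / 43.82 = 311 / 43.82 = 7.097
d = 7.097^(1/0.8) = 7.097^1.25 = 11.58 m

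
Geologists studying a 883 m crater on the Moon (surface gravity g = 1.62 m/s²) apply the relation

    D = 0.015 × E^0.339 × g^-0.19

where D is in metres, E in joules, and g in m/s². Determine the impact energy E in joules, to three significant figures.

Rearranging: E = [D / (0.015 · g^-0.19)]^(1/0.339).
g^-0.19 = 1.62^-0.19 = 0.9124
D / (0.015 × 0.9124) = 883 / (0.01369) = 6.450 × 10^4
E = (6.450 × 10^4)^2.9499 = 1.541 × 10^14 J

E ≈ 1.54 × 10^14 J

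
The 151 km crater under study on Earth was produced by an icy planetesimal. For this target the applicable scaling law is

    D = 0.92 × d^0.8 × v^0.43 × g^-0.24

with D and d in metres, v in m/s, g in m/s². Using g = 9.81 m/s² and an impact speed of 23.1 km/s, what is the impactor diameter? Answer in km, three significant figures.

Rearranging for d: d = [D / (0.92 · 23100^0.43 · 9.81^-0.24)]^(1/0.8).
D = 151000 m.
23100^0.43 = 75.22
9.81^-0.24 = 0.5781
Denominator = 0.92 × 75.22 × 0.5781 = 40.01
D / 40.01 = 151000 / 40.01 = 3774
d = 3774^(1/0.8) = 3774^1.25 = 29580 m

d ≈ 29.6 km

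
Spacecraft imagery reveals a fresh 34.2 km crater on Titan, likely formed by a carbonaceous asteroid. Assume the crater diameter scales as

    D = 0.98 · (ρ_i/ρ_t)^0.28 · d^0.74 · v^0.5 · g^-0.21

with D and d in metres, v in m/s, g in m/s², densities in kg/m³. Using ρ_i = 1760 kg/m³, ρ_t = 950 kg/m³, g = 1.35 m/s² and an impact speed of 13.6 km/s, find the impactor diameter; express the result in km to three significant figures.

d ≈ 1.91 km

Rearranging for d: d = [D / (0.98 · (1760/950)^0.28 · 13600^0.5 · 1.35^-0.21)]^(1/0.74).
D = 34200 m.
(1760/950)^0.28 = 1.188
13600^0.5 = 116.6
1.35^-0.21 = 0.9389
Denominator = 0.98 × 1.188 × 116.6 × 0.9389 = 127.5
D / 127.5 = 34200 / 127.5 = 268.2
d = 268.2^(1/0.74) = 268.2^1.3514 = 1913 m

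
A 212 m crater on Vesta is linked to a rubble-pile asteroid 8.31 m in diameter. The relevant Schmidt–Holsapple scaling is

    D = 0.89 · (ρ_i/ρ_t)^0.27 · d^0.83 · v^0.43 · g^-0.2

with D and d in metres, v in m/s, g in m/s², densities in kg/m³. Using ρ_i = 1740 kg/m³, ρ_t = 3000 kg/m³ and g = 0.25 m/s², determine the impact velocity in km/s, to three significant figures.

v ≈ 4.18 km/s

Rearranging for v: v = [D / (0.89 · (1740/3000)^0.27 · 8.31^0.83 · 0.25^-0.2)]^(1/0.43).
(1740/3000)^0.27 = 0.8632
8.31^0.83 = 5.798
0.25^-0.2 = 1.320
Denominator = 0.89 × 0.8632 × 5.798 × 1.320 = 5.880
D / 5.880 = 212 / 5.880 = 36.05
v = 36.05^(1/0.43) = 36.05^2.3256 = 4176 m/s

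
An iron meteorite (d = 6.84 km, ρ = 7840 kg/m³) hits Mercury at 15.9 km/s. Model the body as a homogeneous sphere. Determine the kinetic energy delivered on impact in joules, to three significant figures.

d = 6840 m; v = 15900 m/s.
Mass m = (π/6) ρ d³ = (π/6) × 7840 × (6840)³ = 1.314 × 10^15 kg
E = ½ m v² = 0.5 × 1.314 × 10^15 × (15900)² = 1.661 × 10^23 J

E ≈ 1.66 × 10^23 J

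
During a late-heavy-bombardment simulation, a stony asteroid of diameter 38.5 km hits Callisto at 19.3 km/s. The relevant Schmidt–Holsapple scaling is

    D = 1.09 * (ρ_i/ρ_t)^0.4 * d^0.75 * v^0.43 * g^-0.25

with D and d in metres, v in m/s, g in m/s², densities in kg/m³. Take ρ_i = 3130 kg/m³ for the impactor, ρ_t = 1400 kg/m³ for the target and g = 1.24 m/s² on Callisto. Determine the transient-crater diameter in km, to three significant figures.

D ≈ 273 km

In SI units: d = 38500 m, v = 19300 m/s.
(ρ_i/ρ_t)^0.4 = (3130/1400)^0.4 = 1.380
d^0.75 = 38500^0.75 = 2748
v^0.43 = 19300^0.43 = 69.63
g^-0.25 = 1.24^-0.25 = 0.9476
D = 1.09 × 1.380 × 2748 × 69.63 × 0.9476 = 2.727 × 10^5 m
   = 272.7 km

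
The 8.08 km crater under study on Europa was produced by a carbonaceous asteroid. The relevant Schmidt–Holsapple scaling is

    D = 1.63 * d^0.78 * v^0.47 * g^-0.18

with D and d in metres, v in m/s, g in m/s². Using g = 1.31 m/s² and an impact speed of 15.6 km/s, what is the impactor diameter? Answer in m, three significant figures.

Rearranging for d: d = [D / (1.63 · 15600^0.47 · 1.31^-0.18)]^(1/0.78).
D = 8080 m.
15600^0.47 = 93.49
1.31^-0.18 = 0.9526
Denominator = 1.63 × 93.49 × 0.9526 = 145.2
D / 145.2 = 8080 / 145.2 = 55.65
d = 55.65^(1/0.78) = 55.65^1.2821 = 172.9 m

d ≈ 173 m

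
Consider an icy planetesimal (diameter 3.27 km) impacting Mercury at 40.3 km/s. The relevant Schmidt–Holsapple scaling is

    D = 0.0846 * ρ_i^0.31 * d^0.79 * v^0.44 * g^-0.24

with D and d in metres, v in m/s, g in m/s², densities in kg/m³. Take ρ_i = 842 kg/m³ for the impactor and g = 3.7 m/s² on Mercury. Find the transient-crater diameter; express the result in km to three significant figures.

In SI units: d = 3270 m, v = 40300 m/s.
ρ_i^0.31 = 842^0.31 = 8.070
d^0.79 = 3270^0.79 = 597.7
v^0.44 = 40300^0.44 = 106.3
g^-0.24 = 3.7^-0.24 = 0.7305
D = 0.0846 × 8.070 × 597.7 × 106.3 × 0.7305 = 31687 m
   = 31.69 km

D ≈ 31.7 km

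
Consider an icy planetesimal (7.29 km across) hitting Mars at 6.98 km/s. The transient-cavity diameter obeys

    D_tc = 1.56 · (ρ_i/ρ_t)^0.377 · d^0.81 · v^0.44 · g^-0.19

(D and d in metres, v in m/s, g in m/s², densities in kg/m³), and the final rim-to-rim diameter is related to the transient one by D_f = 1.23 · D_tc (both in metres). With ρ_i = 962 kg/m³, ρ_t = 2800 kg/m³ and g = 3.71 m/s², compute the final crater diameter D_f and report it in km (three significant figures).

D_f ≈ 66.1 km

In SI: d = 7290 m, v = 6980 m/s.
(ρ_i/ρ_t)^0.377 = (962/2800)^0.377 = 0.6685
d^0.81 = 7290^0.81 = 1345
v^0.44 = 6980^0.44 = 49.12
g^-0.19 = 3.71^-0.19 = 0.7795
D_tc = 1.56 × 0.6685 × 1345 × 49.12 × 0.7795 = 53710 m
D_f = 1.23 × 53710 = 66063 m
     = 66.06 km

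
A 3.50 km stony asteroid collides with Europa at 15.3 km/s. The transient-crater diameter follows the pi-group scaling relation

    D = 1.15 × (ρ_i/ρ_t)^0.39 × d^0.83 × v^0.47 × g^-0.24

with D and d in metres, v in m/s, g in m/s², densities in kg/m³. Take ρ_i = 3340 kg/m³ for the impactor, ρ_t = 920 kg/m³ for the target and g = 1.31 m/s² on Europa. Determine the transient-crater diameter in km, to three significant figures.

D ≈ 144 km

In SI units: d = 3500 m, v = 15300 m/s.
(ρ_i/ρ_t)^0.39 = (3340/920)^0.39 = 1.653
d^0.83 = 3500^0.83 = 874.1
v^0.47 = 15300^0.47 = 92.64
g^-0.24 = 1.31^-0.24 = 0.9372
D = 1.15 × 1.653 × 874.1 × 92.64 × 0.9372 = 1.443 × 10^5 m
   = 144.3 km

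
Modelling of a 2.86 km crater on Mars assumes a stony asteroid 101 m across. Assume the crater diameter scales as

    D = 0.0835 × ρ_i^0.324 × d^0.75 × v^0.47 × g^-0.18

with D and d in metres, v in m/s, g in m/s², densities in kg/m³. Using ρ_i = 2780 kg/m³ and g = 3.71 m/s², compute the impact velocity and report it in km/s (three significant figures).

Rearranging for v: v = [D / (0.0835 · 2780^0.324 · 101^0.75 · 3.71^-0.18)]^(1/0.47).
D = 2860 m.
2780^0.324 = 13.06
101^0.75 = 31.86
3.71^-0.18 = 0.7898
Denominator = 0.0835 × 13.06 × 31.86 × 0.7898 = 27.44
D / 27.44 = 2860 / 27.44 = 104.2
v = 104.2^(1/0.47) = 104.2^2.1277 = 19652 m/s

v ≈ 19.7 km/s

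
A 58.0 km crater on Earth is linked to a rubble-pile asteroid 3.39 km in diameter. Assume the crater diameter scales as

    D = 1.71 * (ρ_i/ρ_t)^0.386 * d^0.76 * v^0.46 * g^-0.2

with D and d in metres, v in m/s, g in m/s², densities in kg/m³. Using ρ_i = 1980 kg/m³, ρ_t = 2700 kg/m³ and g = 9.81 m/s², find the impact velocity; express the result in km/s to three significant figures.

Rearranging for v: v = [D / (1.71 · (1980/2700)^0.386 · 3390^0.76 · 9.81^-0.2)]^(1/0.46).
D = 58000 m.
(1980/2700)^0.386 = 0.8872
3390^0.76 = 481.9
9.81^-0.2 = 0.6334
Denominator = 1.71 × 0.8872 × 481.9 × 0.6334 = 463.1
D / 463.1 = 58000 / 463.1 = 125.2
v = 125.2^(1/0.46) = 125.2^2.1739 = 36306 m/s

v ≈ 36.3 km/s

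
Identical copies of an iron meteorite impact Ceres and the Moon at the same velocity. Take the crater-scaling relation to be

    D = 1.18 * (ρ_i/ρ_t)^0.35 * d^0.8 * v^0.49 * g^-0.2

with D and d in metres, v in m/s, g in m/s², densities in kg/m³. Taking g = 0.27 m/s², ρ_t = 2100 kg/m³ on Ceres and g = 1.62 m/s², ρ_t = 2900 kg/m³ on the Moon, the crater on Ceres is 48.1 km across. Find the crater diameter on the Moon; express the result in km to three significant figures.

The impactor-only factors (d, v, ρ_i) cancel in the ratio, leaving D_Moon/D_Ceres = (g_Moon/g_Ceres)^-0.2 · (ρ_t,Ceres/ρ_t,Moon)^0.35.
(1.62/0.27)^-0.2 = 6.000^-0.2 = 0.6988
(2100/2900)^0.35 = 0.7241^0.35 = 0.8932
Ratio = 0.6988 × 0.8932 = 0.6242
D_Moon = 0.6242 × 48.1 km = 30.0 km

D ≈ 30.0 km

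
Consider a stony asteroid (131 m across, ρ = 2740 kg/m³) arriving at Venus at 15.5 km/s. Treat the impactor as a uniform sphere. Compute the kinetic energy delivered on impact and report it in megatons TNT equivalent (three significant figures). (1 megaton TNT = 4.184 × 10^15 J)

E ≈ 92.6 Mt TNT

v = 15500 m/s.
Mass m = (π/6) ρ d³ = (π/6) × 2740 × (131)³ = 3.225 × 10^9 kg
E = ½ m v² = 0.5 × 3.225 × 10^9 × (15500)² = 3.874 × 10^17 J
   = 3.874 × 10^17 / 4.184×10^15 = 92.59 Mt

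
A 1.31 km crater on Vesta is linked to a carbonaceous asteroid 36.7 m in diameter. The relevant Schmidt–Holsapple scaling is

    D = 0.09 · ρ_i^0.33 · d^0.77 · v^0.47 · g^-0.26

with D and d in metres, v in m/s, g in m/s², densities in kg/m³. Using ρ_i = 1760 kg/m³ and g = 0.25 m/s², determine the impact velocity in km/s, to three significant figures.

Rearranging for v: v = [D / (0.09 · 1760^0.33 · 36.7^0.77 · 0.25^-0.26)]^(1/0.47).
D = 1310 m.
1760^0.33 = 11.78
36.7^0.77 = 16.02
0.25^-0.26 = 1.434
Denominator = 0.09 × 11.78 × 16.02 × 1.434 = 24.36
D / 24.36 = 1310 / 24.36 = 53.78
v = 53.78^(1/0.47) = 53.78^2.1277 = 4811 m/s

v ≈ 4.81 km/s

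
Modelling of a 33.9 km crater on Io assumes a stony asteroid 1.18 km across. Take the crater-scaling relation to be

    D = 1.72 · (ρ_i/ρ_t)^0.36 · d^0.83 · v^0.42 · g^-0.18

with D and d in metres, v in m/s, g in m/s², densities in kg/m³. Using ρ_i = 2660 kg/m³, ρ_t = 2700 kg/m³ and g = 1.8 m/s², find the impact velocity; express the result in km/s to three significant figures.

v ≈ 18.6 km/s

Rearranging for v: v = [D / (1.72 · (2660/2700)^0.36 · 1180^0.83 · 1.8^-0.18)]^(1/0.42).
D = 33900 m.
(2660/2700)^0.36 = 0.9946
1180^0.83 = 354.5
1.8^-0.18 = 0.8996
Denominator = 1.72 × 0.9946 × 354.5 × 0.8996 = 545.6
D / 545.6 = 33900 / 545.6 = 62.13
v = 62.13^(1/0.42) = 62.13^2.381 = 18614 m/s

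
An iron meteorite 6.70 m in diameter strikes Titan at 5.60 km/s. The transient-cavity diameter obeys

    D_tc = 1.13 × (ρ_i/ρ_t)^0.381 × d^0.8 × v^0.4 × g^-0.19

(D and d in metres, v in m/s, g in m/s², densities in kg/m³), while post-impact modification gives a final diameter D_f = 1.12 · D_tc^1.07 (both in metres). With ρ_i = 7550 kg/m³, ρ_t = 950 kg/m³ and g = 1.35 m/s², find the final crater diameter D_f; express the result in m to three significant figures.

v = 5600 m/s.
(ρ_i/ρ_t)^0.381 = (7550/950)^0.381 = 2.203
d^0.8 = 6.7^0.8 = 4.580
v^0.4 = 5600^0.4 = 31.57
g^-0.19 = 1.35^-0.19 = 0.9446
D_tc = 1.13 × 2.203 × 4.580 × 31.57 × 0.9446 = 340.0 m
D_f = 1.12 × (340.0)^1.07 = 572.7 m

D_f ≈ 573 m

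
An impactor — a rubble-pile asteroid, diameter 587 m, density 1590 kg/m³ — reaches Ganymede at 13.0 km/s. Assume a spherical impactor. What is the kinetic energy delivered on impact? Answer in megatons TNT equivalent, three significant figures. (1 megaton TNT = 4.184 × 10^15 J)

v = 13000 m/s.
Mass m = (π/6) ρ d³ = (π/6) × 1590 × (587)³ = 1.684 × 10^11 kg
E = ½ m v² = 0.5 × 1.684 × 10^11 × (13000)² = 1.423 × 10^19 J
   = 1.423 × 10^19 / 4.184×10^15 = 3401 Mt

E ≈ 3400 Mt TNT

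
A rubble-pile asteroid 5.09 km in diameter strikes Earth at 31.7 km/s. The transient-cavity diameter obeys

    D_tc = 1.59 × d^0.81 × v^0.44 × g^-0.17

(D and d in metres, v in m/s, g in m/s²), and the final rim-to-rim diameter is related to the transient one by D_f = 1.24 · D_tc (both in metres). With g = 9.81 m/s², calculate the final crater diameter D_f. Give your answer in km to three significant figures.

D_f ≈ 129 km

In SI: d = 5090 m, v = 31700 m/s.
d^0.81 = 5090^0.81 = 1006
v^0.44 = 31700^0.44 = 95.60
g^-0.17 = 9.81^-0.17 = 0.6783
D_tc = 1.59 × 1006 × 95.60 × 0.6783 = 1.037 × 10^5 m
D_f = 1.24 × 1.037 × 10^5 = 1.286 × 10^5 m
     = 128.6 km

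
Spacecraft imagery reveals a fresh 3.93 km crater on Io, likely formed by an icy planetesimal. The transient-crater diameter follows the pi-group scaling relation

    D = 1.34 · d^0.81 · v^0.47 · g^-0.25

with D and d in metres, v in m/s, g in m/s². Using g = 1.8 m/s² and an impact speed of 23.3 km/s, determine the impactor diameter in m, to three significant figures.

Rearranging for d: d = [D / (1.34 · 23300^0.47 · 1.8^-0.25)]^(1/0.81).
D = 3930 m.
23300^0.47 = 112.9
1.8^-0.25 = 0.8633
Denominator = 1.34 × 112.9 × 0.8633 = 130.6
D / 130.6 = 3930 / 130.6 = 30.09
d = 30.09^(1/0.81) = 30.09^1.2346 = 66.87 m

d ≈ 66.9 m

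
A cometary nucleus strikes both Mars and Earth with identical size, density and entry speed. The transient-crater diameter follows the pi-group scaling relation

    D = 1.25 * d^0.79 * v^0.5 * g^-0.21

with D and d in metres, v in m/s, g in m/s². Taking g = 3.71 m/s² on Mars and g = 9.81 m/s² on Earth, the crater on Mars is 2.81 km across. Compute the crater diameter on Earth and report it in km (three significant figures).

D ≈ 2.29 km

All impactor-dependent factors cancel in the ratio, leaving D_Earth/D_Mars = (g_Earth/g_Mars)^-0.21.
(9.81/3.71)^-0.21 = 2.644^-0.21 = 0.8153
D_Earth = 0.8153 × 2.81 km = 2.29 km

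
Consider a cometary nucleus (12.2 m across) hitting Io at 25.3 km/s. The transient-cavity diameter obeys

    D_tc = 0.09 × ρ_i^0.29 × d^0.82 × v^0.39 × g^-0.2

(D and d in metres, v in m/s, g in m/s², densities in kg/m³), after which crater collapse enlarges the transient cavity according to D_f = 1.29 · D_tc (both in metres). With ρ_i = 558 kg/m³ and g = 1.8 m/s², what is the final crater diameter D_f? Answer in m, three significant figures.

v = 25300 m/s.
ρ_i^0.29 = 558^0.29 = 6.259
d^0.82 = 12.2^0.82 = 7.777
v^0.39 = 25300^0.39 = 52.15
g^-0.2 = 1.8^-0.2 = 0.8891
D_tc = 0.09 × 6.259 × 7.777 × 52.15 × 0.8891 = 203.1 m
D_f = 1.29 × 203.1 = 262.0 m

D_f ≈ 262 m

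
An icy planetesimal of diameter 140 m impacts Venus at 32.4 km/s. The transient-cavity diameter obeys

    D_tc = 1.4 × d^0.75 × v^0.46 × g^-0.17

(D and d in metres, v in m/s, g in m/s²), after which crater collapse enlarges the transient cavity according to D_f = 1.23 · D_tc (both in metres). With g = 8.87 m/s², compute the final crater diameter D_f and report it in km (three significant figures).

v = 32400 m/s.
d^0.75 = 140^0.75 = 40.70
v^0.46 = 32400^0.46 = 118.8
g^-0.17 = 8.87^-0.17 = 0.6900
D_tc = 1.4 × 40.70 × 118.8 × 0.6900 = 4671 m
D_f = 1.23 × 4671 = 5745 m
     = 5.745 km

D_f ≈ 5.75 km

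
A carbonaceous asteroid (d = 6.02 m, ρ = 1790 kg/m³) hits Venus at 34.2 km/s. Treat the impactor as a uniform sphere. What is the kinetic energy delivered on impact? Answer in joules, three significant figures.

E ≈ 1.20 × 10^14 J

v = 34200 m/s.
Mass m = (π/6) ρ d³ = (π/6) × 1790 × (6.02)³ = 2.045 × 10^5 kg
E = ½ m v² = 0.5 × 2.045 × 10^5 × (34200)² = 1.196 × 10^14 J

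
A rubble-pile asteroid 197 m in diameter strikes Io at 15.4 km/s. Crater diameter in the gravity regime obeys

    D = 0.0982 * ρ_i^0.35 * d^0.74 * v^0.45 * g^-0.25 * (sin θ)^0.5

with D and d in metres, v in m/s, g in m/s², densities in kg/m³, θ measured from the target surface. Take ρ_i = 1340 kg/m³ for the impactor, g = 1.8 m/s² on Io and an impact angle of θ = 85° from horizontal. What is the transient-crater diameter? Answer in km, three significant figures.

In SI units: v = 15400 m/s.
ρ_i^0.35 = 1340^0.35 = 12.43
d^0.74 = 197^0.74 = 49.88
v^0.45 = 15400^0.45 = 76.63
g^-0.25 = 1.8^-0.25 = 0.8633
(sin 85°)^0.5 = 0.9962^0.5 = 0.9981
D = 0.0982 × 12.43 × 49.88 × 76.63 × 0.8633 × 0.9981 = 4020 m
   = 4.020 km

D ≈ 4.02 km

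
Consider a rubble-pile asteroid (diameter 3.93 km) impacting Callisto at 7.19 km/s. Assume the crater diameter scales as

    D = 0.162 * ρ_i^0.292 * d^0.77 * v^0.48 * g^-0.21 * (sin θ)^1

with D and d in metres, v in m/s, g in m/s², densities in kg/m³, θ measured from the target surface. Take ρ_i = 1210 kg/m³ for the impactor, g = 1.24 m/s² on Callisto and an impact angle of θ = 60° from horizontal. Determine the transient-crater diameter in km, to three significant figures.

In SI units: d = 3930 m, v = 7190 m/s.
ρ_i^0.292 = 1210^0.292 = 7.946
d^0.77 = 3930^0.77 = 585.7
v^0.48 = 7190^0.48 = 71.00
g^-0.21 = 1.24^-0.21 = 0.9558
(sin 60°)^1 = 0.8660^1 = 0.8660
D = 0.162 × 7.946 × 585.7 × 71.00 × 0.9558 × 0.8660 = 44308 m
   = 44.31 km

D ≈ 44.3 km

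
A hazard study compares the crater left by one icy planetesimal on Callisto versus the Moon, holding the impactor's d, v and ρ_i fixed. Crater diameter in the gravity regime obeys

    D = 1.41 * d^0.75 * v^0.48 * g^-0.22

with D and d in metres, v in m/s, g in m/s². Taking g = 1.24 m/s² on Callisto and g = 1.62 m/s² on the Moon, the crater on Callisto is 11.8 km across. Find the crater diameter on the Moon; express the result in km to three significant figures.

D ≈ 11.1 km

All impactor-dependent factors cancel in the ratio, leaving D_Moon/D_Callisto = (g_Moon/g_Callisto)^-0.22.
(1.62/1.24)^-0.22 = 1.306^-0.22 = 0.9430
D_Moon = 0.9430 × 11.8 km = 11.1 km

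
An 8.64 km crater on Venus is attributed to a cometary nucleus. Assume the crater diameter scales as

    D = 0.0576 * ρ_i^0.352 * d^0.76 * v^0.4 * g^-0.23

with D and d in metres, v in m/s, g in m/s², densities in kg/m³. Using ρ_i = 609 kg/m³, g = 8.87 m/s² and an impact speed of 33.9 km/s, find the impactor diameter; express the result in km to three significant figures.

Rearranging for d: d = [D / (0.0576 · 609^0.352 · 33900^0.4 · 8.87^-0.23)]^(1/0.76).
D = 8640 m.
609^0.352 = 9.554
33900^0.4 = 64.88
8.87^-0.23 = 0.6053
Denominator = 0.0576 × 9.554 × 64.88 × 0.6053 = 21.61
D / 21.61 = 8640 / 21.61 = 399.8
d = 399.8^(1/0.76) = 399.8^1.3158 = 2652 m

d ≈ 2.65 km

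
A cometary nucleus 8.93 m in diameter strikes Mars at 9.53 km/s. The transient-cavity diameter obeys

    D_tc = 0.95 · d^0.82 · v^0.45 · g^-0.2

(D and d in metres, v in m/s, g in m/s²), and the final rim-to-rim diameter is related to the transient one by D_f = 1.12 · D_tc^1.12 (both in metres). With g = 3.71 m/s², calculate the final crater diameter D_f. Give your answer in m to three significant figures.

D_f ≈ 596 m

v = 9530 m/s.
d^0.82 = 8.93^0.82 = 6.021
v^0.45 = 9530^0.45 = 61.74
g^-0.2 = 3.71^-0.2 = 0.7694
D_tc = 0.95 × 6.021 × 61.74 × 0.7694 = 271.7 m
D_f = 1.12 × (271.7)^1.12 = 596.2 m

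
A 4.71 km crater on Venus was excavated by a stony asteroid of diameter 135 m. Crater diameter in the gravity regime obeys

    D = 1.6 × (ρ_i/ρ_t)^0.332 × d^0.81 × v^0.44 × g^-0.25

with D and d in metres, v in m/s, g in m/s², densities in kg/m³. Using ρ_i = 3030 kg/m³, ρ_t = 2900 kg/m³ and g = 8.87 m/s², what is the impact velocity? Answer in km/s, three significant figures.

Rearranging for v: v = [D / (1.6 · (3030/2900)^0.332 · 135^0.81 · 8.87^-0.25)]^(1/0.44).
D = 4710 m.
(3030/2900)^0.332 = 1.015
135^0.81 = 53.16
8.87^-0.25 = 0.5795
Denominator = 1.6 × 1.015 × 53.16 × 0.5795 = 50.03
D / 50.03 = 4710 / 50.03 = 94.14
v = 94.14^(1/0.44) = 94.14^2.2727 = 30605 m/s

v ≈ 30.6 km/s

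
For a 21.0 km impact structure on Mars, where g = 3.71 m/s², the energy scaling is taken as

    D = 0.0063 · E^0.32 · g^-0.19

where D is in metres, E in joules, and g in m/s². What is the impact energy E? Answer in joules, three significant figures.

Rearranging: E = [D / (0.0063 · g^-0.19)]^(1/0.32).
D = 21000 m.
g^-0.19 = 3.71^-0.19 = 0.7795
D / (0.0063 × 0.7795) = 21000 / (4.911 × 10^-3) = 4.276 × 10^6
E = (4.276 × 10^6)^3.125 = 5.272 × 10^20 J

E ≈ 5.27 × 10^20 J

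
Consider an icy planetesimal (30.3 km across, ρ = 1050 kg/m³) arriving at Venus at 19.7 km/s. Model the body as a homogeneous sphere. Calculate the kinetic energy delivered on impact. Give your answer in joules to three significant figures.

d = 30300 m; v = 19700 m/s.
Mass m = (π/6) ρ d³ = (π/6) × 1050 × (30300)³ = 1.529 × 10^16 kg
E = ½ m v² = 0.5 × 1.529 × 10^16 × (19700)² = 2.967 × 10^24 J

E ≈ 2.97 × 10^24 J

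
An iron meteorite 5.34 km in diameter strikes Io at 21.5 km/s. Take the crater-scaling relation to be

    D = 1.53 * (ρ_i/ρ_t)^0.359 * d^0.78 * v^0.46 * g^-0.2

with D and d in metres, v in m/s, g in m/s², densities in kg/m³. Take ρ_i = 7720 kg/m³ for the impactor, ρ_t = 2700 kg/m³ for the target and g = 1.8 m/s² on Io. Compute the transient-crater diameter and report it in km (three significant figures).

D ≈ 158 km

In SI units: d = 5340 m, v = 21500 m/s.
(ρ_i/ρ_t)^0.359 = (7720/2700)^0.359 = 1.458
d^0.78 = 5340^0.78 = 808.1
v^0.46 = 21500^0.46 = 98.38
g^-0.2 = 1.8^-0.2 = 0.8891
D = 1.53 × 1.458 × 808.1 × 98.38 × 0.8891 = 1.577 × 10^5 m
   = 157.7 km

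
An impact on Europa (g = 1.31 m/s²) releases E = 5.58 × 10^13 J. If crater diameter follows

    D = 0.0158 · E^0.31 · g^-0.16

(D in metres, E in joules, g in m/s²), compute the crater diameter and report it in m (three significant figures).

D ≈ 276 m

E^0.31 = (5.58 × 10^13)^0.31 = 1.826 × 10^4
g^-0.16 = 1.31^-0.16 = 0.9577
D = 0.0158 × 1.826 × 10^4 × 0.9577 = 276.3 m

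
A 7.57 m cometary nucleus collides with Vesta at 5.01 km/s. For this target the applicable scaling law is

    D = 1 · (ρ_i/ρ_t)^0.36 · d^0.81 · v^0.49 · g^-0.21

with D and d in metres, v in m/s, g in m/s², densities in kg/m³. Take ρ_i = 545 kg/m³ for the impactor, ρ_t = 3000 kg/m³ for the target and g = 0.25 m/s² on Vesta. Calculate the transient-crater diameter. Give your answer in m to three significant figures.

In SI units: v = 5010 m/s.
(ρ_i/ρ_t)^0.36 = (545/3000)^0.36 = 0.5412
d^0.81 = 7.57^0.81 = 5.153
v^0.49 = 5010^0.49 = 65.00
g^-0.21 = 0.25^-0.21 = 1.338
D = 1 × 0.5412 × 5.153 × 65.00 × 1.338 = 242.5 m

D ≈ 243 m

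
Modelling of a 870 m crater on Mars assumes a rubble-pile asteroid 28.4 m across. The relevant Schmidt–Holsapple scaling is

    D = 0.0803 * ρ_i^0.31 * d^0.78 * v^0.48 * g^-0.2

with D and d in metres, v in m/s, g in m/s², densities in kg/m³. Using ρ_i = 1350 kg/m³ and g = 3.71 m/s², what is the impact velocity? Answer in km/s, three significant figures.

v ≈ 18.2 km/s

Rearranging for v: v = [D / (0.0803 · 1350^0.31 · 28.4^0.78 · 3.71^-0.2)]^(1/0.48).
1350^0.31 = 9.341
28.4^0.78 = 13.60
3.71^-0.2 = 0.7694
Denominator = 0.0803 × 9.341 × 13.60 × 0.7694 = 7.849
D / 7.849 = 870 / 7.849 = 110.8
v = 110.8^(1/0.48) = 110.8^2.0833 = 18171 m/s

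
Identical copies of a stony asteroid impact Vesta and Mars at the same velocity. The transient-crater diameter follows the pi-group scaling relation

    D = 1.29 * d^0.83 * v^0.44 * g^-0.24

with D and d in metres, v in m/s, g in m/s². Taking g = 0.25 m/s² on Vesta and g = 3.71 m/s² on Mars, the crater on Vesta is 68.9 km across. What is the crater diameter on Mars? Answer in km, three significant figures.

D ≈ 36.1 km

All impactor-dependent factors cancel in the ratio, leaving D_Mars/D_Vesta = (g_Mars/g_Vesta)^-0.24.
(3.71/0.25)^-0.24 = 14.84^-0.24 = 0.5234
D_Mars = 0.5234 × 68.9 km = 36.1 km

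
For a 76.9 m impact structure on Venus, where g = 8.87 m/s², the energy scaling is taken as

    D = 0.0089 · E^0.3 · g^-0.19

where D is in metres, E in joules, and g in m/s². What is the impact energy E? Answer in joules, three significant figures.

Rearranging: E = [D / (0.0089 · g^-0.19)]^(1/0.3).
g^-0.19 = 8.87^-0.19 = 0.6605
D / (0.0089 × 0.6605) = 76.9 / (5.878 × 10^-3) = 1.308 × 10^4
E = (1.308 × 10^4)^3.3333 = 5.271 × 10^13 J

E ≈ 5.27 × 10^13 J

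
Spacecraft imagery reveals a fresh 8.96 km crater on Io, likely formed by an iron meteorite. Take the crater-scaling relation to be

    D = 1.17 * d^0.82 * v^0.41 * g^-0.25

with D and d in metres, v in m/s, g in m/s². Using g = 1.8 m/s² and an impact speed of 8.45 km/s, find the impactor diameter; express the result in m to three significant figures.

d ≈ 710 m

Rearranging for d: d = [D / (1.17 · 8450^0.41 · 1.8^-0.25)]^(1/0.82).
D = 8960 m.
8450^0.41 = 40.74
1.8^-0.25 = 0.8633
Denominator = 1.17 × 40.74 × 0.8633 = 41.15
D / 41.15 = 8960 / 41.15 = 217.7
d = 217.7^(1/0.82) = 217.7^1.2195 = 709.6 m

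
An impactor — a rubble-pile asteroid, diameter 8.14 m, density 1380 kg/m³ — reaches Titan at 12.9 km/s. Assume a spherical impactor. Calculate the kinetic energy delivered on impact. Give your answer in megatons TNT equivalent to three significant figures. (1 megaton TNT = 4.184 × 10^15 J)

E ≈ 7.75 × 10^-3 Mt TNT

v = 12900 m/s.
Mass m = (π/6) ρ d³ = (π/6) × 1380 × (8.14)³ = 3.897 × 10^5 kg
E = ½ m v² = 0.5 × 3.897 × 10^5 × (12900)² = 3.242 × 10^13 J
   = 3.242 × 10^13 / 4.184×10^15 = 7.749 × 10^-3 Mt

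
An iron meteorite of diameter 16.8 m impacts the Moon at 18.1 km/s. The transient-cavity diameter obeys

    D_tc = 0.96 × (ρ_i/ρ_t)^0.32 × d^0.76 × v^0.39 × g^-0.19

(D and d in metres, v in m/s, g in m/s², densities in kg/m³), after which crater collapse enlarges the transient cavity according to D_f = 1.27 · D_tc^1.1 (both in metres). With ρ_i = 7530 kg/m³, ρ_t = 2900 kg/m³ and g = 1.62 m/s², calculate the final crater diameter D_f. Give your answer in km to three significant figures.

D_f ≈ 1.09 km

v = 18100 m/s.
(ρ_i/ρ_t)^0.32 = (7530/2900)^0.32 = 1.357
d^0.76 = 16.8^0.76 = 8.536
v^0.39 = 18100^0.39 = 45.76
g^-0.19 = 1.62^-0.19 = 0.9124
D_tc = 0.96 × 1.357 × 8.536 × 45.76 × 0.9124 = 464.3 m
D_f = 1.27 × (464.3)^1.1 = 1090 m
     = 1.090 km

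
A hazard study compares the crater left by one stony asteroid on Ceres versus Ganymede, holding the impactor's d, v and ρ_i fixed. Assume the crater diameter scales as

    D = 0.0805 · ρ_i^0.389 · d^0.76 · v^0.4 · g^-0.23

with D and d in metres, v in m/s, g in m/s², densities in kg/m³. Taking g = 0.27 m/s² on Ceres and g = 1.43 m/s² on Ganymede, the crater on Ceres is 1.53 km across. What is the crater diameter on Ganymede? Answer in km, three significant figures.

All impactor-dependent factors cancel in the ratio, leaving D_Ganymede/D_Ceres = (g_Ganymede/g_Ceres)^-0.23.
(1.43/0.27)^-0.23 = 5.296^-0.23 = 0.6815
D_Ganymede = 0.6815 × 1.53 km = 1.04 km

D ≈ 1.04 km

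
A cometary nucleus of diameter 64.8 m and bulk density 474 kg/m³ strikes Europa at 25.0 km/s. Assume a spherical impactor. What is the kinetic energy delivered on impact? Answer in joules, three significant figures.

E ≈ 2.11 × 10^16 J

v = 25000 m/s.
Mass m = (π/6) ρ d³ = (π/6) × 474 × (64.8)³ = 6.753 × 10^7 kg
E = ½ m v² = 0.5 × 6.753 × 10^7 × (25000)² = 2.110 × 10^16 J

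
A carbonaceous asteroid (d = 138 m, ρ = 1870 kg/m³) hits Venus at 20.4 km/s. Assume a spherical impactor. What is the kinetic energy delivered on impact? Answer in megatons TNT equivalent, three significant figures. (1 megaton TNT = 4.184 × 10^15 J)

E ≈ 128 Mt TNT

v = 20400 m/s.
Mass m = (π/6) ρ d³ = (π/6) × 1870 × (138)³ = 2.573 × 10^9 kg
E = ½ m v² = 0.5 × 2.573 × 10^9 × (20400)² = 5.354 × 10^17 J
   = 5.354 × 10^17 / 4.184×10^15 = 128.0 Mt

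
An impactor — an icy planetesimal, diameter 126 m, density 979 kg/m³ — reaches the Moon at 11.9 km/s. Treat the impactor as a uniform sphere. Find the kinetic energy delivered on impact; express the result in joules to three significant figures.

v = 11900 m/s.
Mass m = (π/6) ρ d³ = (π/6) × 979 × (126)³ = 1.025 × 10^9 kg
E = ½ m v² = 0.5 × 1.025 × 10^9 × (11900)² = 7.258 × 10^16 J

E ≈ 7.26 × 10^16 J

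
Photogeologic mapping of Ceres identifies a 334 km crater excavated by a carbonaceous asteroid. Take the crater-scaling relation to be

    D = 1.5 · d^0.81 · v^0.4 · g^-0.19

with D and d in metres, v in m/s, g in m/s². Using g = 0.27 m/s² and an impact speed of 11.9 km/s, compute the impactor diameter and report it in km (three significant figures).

d ≈ 28.6 km

Rearranging for d: d = [D / (1.5 · 11900^0.4 · 0.27^-0.19)]^(1/0.81).
D = 334000 m.
11900^0.4 = 42.68
0.27^-0.19 = 1.282
Denominator = 1.5 × 42.68 × 1.282 = 82.07
D / 82.07 = 334000 / 82.07 = 4070
d = 4070^(1/0.81) = 4070^1.2346 = 28603 m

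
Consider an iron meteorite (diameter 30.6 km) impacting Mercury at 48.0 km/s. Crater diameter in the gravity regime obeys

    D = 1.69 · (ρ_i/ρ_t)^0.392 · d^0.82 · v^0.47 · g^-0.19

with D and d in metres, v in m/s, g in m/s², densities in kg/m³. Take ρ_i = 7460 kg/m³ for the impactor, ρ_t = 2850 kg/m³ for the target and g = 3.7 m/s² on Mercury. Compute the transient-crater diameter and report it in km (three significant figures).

In SI units: d = 30600 m, v = 48000 m/s.
(ρ_i/ρ_t)^0.392 = (7460/2850)^0.392 = 1.458
d^0.82 = 30600^0.82 = 4768
v^0.47 = 48000^0.47 = 158.6
g^-0.19 = 3.7^-0.19 = 0.7799
D = 1.69 × 1.458 × 4768 × 158.6 × 0.7799 = 1.453 × 10^6 m
   = 1453 km

D ≈ 1450 km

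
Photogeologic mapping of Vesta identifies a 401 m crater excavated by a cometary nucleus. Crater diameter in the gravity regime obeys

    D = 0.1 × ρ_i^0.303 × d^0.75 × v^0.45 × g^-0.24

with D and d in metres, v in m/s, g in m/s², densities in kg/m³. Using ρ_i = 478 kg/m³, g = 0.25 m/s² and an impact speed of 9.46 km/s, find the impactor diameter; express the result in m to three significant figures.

Rearranging for d: d = [D / (0.1 · 478^0.303 · 9460^0.45 · 0.25^-0.24)]^(1/0.75).
478^0.303 = 6.484
9460^0.45 = 61.54
0.25^-0.24 = 1.395
Denominator = 0.1 × 6.484 × 61.54 × 1.395 = 55.66
D / 55.66 = 401 / 55.66 = 7.204
d = 7.204^(1/0.75) = 7.204^1.3333 = 13.91 m

d ≈ 13.9 m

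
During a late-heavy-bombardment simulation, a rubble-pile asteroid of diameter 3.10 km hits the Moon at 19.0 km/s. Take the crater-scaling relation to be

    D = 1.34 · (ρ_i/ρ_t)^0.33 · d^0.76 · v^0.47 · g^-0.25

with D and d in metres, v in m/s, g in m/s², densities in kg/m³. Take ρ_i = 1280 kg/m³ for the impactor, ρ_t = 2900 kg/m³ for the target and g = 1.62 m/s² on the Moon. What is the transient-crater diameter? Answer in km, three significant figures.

In SI units: d = 3100 m, v = 19000 m/s.
(ρ_i/ρ_t)^0.33 = (1280/2900)^0.33 = 0.7635
d^0.76 = 3100^0.76 = 450.2
v^0.47 = 19000^0.47 = 102.6
g^-0.25 = 1.62^-0.25 = 0.8864
D = 1.34 × 0.7635 × 450.2 × 102.6 × 0.8864 = 41889 m
   = 41.89 km

D ≈ 41.9 km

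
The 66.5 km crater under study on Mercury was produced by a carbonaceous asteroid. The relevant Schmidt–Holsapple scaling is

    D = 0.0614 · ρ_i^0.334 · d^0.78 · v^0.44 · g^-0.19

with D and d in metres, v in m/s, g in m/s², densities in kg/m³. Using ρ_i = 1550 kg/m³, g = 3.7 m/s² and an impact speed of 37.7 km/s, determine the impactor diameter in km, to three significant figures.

d ≈ 8.46 km

Rearranging for d: d = [D / (0.0614 · 1550^0.334 · 37700^0.44 · 3.7^-0.19)]^(1/0.78).
D = 66500 m.
1550^0.334 = 11.63
37700^0.44 = 103.2
3.7^-0.19 = 0.7799
Denominator = 0.0614 × 11.63 × 103.2 × 0.7799 = 57.47
D / 57.47 = 66500 / 57.47 = 1157
d = 1157^(1/0.78) = 1157^1.2821 = 8463 m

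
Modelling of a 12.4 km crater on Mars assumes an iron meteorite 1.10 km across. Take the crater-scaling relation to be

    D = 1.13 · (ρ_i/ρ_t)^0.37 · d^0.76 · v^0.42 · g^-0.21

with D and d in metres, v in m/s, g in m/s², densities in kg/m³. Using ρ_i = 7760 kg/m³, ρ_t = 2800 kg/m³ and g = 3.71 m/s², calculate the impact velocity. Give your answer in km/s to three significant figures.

v ≈ 10.3 km/s

Rearranging for v: v = [D / (1.13 · (7760/2800)^0.37 · 1100^0.76 · 3.71^-0.21)]^(1/0.42).
D = 12400 m.
(7760/2800)^0.37 = 1.458
1100^0.76 = 204.9
3.71^-0.21 = 0.7593
Denominator = 1.13 × 1.458 × 204.9 × 0.7593 = 256.3
D / 256.3 = 12400 / 256.3 = 48.38
v = 48.38^(1/0.42) = 48.38^2.381 = 10261 m/s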